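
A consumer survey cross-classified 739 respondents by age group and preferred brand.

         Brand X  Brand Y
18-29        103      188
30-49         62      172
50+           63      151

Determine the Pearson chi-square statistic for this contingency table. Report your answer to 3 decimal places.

Row totals: 291, 234, 214. Column totals: 228, 511. Grand total N = 739.
Expected counts (row total × column total / N):
  18-29, Brand X: 291×228/739 = 89.7808
  18-29, Brand Y: 291×511/739 = 201.2192
  30-49, Brand X: 234×228/739 = 72.1949
  30-49, Brand Y: 234×511/739 = 161.8051
  50+, Brand X: 214×228/739 = 66.0244
  50+, Brand Y: 214×511/739 = 147.9756
Contributions (O − E)²/E:
  (103 − 89.7808)²/89.7808 = 1.9464
  (188 − 201.2192)²/201.2192 = 0.8684
  (62 − 72.1949)²/72.1949 = 1.4397
  (172 − 161.8051)²/161.8051 = 0.6424
  (63 − 66.0244)²/66.0244 = 0.1385
  (151 − 147.9756)²/147.9756 = 0.0618
χ² = 1.9464 + 0.8684 + 1.4397 + 0.6424 + 0.1385 + 0.0618 = 5.097

5.097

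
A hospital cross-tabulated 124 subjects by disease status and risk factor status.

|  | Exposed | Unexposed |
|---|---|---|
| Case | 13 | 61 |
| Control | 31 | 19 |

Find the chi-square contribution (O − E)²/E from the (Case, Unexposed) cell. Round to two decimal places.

Row total (Case) = 74; column total (Unexposed) = 80; N = 124.
Expected count E = 74 × 80 / 124 = 47.742.
Contribution = (O − E)²/E = (61 − 47.742)² / 47.742 = 3.68.

3.68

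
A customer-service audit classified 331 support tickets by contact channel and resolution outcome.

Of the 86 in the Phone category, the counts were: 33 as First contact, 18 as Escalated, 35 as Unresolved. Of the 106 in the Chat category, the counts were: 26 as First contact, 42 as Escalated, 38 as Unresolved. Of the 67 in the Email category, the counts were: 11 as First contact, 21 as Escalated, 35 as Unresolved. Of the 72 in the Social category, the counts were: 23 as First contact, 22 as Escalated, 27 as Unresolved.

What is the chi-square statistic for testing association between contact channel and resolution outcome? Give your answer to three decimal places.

Row totals: 86, 106, 67, 72. Column totals: 93, 103, 135. Grand total N = 331.
Expected counts (row total × column total / N):
  Phone, First contact: 86×93/331 = 24.1631
  Phone, Escalated: 86×103/331 = 26.7613
  Phone, Unresolved: 86×135/331 = 35.0755
  Chat, First contact: 106×93/331 = 29.7825
  Chat, Escalated: 106×103/331 = 32.9849
  Chat, Unresolved: 106×135/331 = 43.2326
  Email, First contact: 67×93/331 = 18.8248
  Email, Escalated: 67×103/331 = 20.8489
  Email, Unresolved: 67×135/331 = 27.3263
  Social, First contact: 72×93/331 = 20.2296
  Social, Escalated: 72×103/331 = 22.4048
  Social, Unresolved: 72×135/331 = 29.3656
Contributions (O − E)²/E:
  (33 − 24.1631)²/24.1631 = 3.2318
  (18 − 26.7613)²/26.7613 = 2.8683
  (35 − 35.0755)²/35.0755 = 0.0002
  (26 − 29.7825)²/29.7825 = 0.4804
  (42 − 32.9849)²/32.9849 = 2.4639
  (38 − 43.2326)²/43.2326 = 0.6333
  (11 − 18.8248)²/18.8248 = 3.2525
  (21 − 20.8489)²/20.8489 = 0.0011
  (35 − 27.3263)²/27.3263 = 2.1549
  (23 − 20.2296)²/20.2296 = 0.3794
  (22 − 22.4048)²/22.4048 = 0.0073
  (27 − 29.3656)²/29.3656 = 0.1906
χ² = 3.2318 + 2.8683 + 0.0002 + 0.4804 + 2.4639 + 0.6333 + 3.2525 + 0.0011 + 2.1549 + 0.3794 + 0.0073 + 0.1906 = 15.664

15.664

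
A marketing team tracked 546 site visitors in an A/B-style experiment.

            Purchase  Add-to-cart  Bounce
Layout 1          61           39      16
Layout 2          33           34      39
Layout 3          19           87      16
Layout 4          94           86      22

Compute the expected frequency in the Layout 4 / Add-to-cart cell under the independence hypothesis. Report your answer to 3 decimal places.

Row total (Layout 4) = 202; column total (Add-to-cart) = 246; grand total N = 546.
Expected count = (row total × column total) / N = 202 × 246 / 546 = 91.011.

91.011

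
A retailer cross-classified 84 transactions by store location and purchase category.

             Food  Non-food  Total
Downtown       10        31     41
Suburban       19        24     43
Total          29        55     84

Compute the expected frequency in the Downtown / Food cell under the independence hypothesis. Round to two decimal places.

14.15

Row total (Downtown) = 41; column total (Food) = 29; grand total N = 84.
Expected count = (row total × column total) / N = 41 × 29 / 84 = 14.15.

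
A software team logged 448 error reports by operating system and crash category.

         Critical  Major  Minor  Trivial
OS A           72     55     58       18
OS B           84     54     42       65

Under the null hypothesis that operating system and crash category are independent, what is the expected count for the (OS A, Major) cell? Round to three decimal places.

49.391

Row total (OS A) = 203; column total (Major) = 109; grand total N = 448.
Expected count = (row total × column total) / N = 203 × 109 / 448 = 49.391.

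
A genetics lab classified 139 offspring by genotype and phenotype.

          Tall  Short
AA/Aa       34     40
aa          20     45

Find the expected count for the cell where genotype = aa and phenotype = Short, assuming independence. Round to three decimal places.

39.748

Row total (aa) = 65; column total (Short) = 85; grand total N = 139.
Expected count = (row total × column total) / N = 65 × 85 / 139 = 39.748.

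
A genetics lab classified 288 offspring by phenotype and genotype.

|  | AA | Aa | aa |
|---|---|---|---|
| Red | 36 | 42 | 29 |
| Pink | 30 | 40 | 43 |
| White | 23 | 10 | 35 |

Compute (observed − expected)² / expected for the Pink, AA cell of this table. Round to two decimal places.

0.69

Row total (Pink) = 113; column total (AA) = 89; N = 288.
Expected count E = 113 × 89 / 288 = 34.920.
Contribution = (O − E)²/E = (30 − 34.920)² / 34.920 = 0.69.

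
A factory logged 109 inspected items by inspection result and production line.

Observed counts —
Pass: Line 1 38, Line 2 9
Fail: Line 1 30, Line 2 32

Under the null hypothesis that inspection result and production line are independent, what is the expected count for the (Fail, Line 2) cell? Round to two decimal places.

Row total (Fail) = 62; column total (Line 2) = 41; grand total N = 109.
Expected count = (row total × column total) / N = 62 × 41 / 109 = 23.32.

23.32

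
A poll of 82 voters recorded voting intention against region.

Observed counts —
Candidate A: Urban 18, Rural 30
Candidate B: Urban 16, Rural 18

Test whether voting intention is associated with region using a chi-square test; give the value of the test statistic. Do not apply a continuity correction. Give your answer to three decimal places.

Row totals: 48, 34. Column totals: 34, 48. Grand total N = 82.
Expected counts (row total × column total / N):
  Candidate A, Urban: 48×34/82 = 19.9024
  Candidate A, Rural: 48×48/82 = 28.0976
  Candidate B, Urban: 34×34/82 = 14.0976
  Candidate B, Rural: 34×48/82 = 19.9024
Contributions (O − E)²/E:
  (18 − 19.9024)²/19.9024 = 0.1818
  (30 − 28.0976)²/28.0976 = 0.1288
  (16 − 14.0976)²/14.0976 = 0.2567
  (18 − 19.9024)²/19.9024 = 0.1818
χ² = 0.1818 + 0.1288 + 0.2567 + 0.1818 = 0.749

0.749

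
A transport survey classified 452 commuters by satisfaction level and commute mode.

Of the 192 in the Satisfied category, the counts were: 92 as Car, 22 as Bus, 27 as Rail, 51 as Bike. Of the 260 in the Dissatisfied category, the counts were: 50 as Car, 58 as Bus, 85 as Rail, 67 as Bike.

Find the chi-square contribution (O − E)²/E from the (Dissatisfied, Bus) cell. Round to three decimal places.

Row total (Dissatisfied) = 260; column total (Bus) = 80; N = 452.
Expected count E = 260 × 80 / 452 = 46.0177.
Contribution = (O − E)²/E = (58 − 46.0177)² / 46.0177 = 3.120.

3.120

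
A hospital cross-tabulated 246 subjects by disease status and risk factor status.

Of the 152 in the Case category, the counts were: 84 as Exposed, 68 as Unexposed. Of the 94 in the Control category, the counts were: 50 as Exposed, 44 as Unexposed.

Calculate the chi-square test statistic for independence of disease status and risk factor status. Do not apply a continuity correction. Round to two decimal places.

0.10

Row totals: 152, 94. Column totals: 134, 112. Grand total N = 246.
Expected counts (row total × column total / N):
  Case, Exposed: 152×134/246 = 82.797
  Case, Unexposed: 152×112/246 = 69.203
  Control, Exposed: 94×134/246 = 51.203
  Control, Unexposed: 94×112/246 = 42.797
Contributions (O − E)²/E:
  (84 − 82.797)²/82.797 = 0.0175
  (68 − 69.203)²/69.203 = 0.0209
  (50 − 51.203)²/51.203 = 0.0283
  (44 − 42.797)²/42.797 = 0.0338
χ² = 0.0175 + 0.0209 + 0.0283 + 0.0338 = 0.10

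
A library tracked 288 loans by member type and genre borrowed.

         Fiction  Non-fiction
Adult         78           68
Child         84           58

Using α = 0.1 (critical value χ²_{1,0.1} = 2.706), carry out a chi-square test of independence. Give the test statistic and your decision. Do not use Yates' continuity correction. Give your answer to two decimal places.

0.96; fail to reject H₀

Row totals: 146, 142. Column totals: 162, 126. Grand total N = 288.
Expected counts (row total × column total / N):
  Adult, Fiction: 146×162/288 = 82.125
  Adult, Non-fiction: 146×126/288 = 63.875
  Child, Fiction: 142×162/288 = 79.875
  Child, Non-fiction: 142×126/288 = 62.125
Contributions (O − E)²/E:
  (78 − 82.125)²/82.125 = 0.2072
  (68 − 63.875)²/63.875 = 0.2664
  (84 − 79.875)²/79.875 = 0.2130
  (58 − 62.125)²/62.125 = 0.2739
χ² = 0.2072 + 0.2664 + 0.2130 + 0.2739 = 0.96
df = (2−1)(2−1) = 1. Since 0.96 < 2.706, fail to reject the null hypothesis of independence at α = 0.1.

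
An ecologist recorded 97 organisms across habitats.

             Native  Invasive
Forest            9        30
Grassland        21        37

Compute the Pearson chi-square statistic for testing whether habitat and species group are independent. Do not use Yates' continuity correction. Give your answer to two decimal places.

1.88

Row totals: 39, 58. Column totals: 30, 67. Grand total N = 97.
Expected counts (row total × column total / N):
  Forest, Native: 39×30/97 = 12.062
  Forest, Invasive: 39×67/97 = 26.938
  Grassland, Native: 58×30/97 = 17.938
  Grassland, Invasive: 58×67/97 = 40.062
Contributions (O − E)²/E:
  (9 − 12.062)²/12.062 = 0.7773
  (30 − 26.938)²/26.938 = 0.3481
  (21 − 17.938)²/17.938 = 0.5227
  (37 − 40.062)²/40.062 = 0.2340
χ² = 0.7773 + 0.3481 + 0.5227 + 0.2340 = 1.88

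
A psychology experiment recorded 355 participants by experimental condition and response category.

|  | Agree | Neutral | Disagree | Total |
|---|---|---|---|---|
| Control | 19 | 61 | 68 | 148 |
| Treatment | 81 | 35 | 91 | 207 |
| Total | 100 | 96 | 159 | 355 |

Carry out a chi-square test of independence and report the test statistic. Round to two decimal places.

40.11

Grand total N = 355.
Expected counts (row total × column total / N):
  Control, Agree: 148×100/355 = 41.6901
  Control, Neutral: 148×96/355 = 40.0225
  Control, Disagree: 148×159/355 = 66.2873
  Treatment, Agree: 207×100/355 = 58.3099
  Treatment, Neutral: 207×96/355 = 55.9775
  Treatment, Disagree: 207×159/355 = 92.7127
Contributions (O − E)²/E:
  (19 − 41.6901)²/41.6901 = 12.3492
  (61 − 40.0225)²/40.0225 = 10.9952
  (68 − 66.2873)²/66.2873 = 0.0443
  (81 − 58.3099)²/58.3099 = 8.8294
  (35 − 55.9775)²/55.9775 = 7.8613
  (91 − 92.7127)²/92.7127 = 0.0316
χ² = 12.3492 + 10.9952 + 0.0443 + 8.8294 + 7.8613 + 0.0316 = 40.11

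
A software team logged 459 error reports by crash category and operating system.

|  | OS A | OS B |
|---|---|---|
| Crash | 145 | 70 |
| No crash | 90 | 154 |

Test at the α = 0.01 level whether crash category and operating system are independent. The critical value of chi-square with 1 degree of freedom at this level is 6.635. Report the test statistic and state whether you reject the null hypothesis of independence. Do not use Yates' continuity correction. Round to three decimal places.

42.711; reject H₀

Row totals: 215, 244. Column totals: 235, 224. Grand total N = 459.
Expected counts (row total × column total / N):
  Crash, OS A: 215×235/459 = 110.07625
  Crash, OS B: 215×224/459 = 104.92375
  No crash, OS A: 244×235/459 = 124.92375
  No crash, OS B: 244×224/459 = 119.07625
Contributions (O − E)²/E:
  (145 − 110.07625)²/110.07625 = 11.0802
  (70 − 104.92375)²/104.92375 = 11.6243
  (90 − 124.92375)²/124.92375 = 9.7633
  (154 − 119.07625)²/119.07625 = 10.2428
χ² = 11.0802 + 11.6243 + 9.7633 + 10.2428 = 42.711
df = (2−1)(2−1) = 1. Since 42.711 > 6.635, reject the null hypothesis of independence at α = 0.01.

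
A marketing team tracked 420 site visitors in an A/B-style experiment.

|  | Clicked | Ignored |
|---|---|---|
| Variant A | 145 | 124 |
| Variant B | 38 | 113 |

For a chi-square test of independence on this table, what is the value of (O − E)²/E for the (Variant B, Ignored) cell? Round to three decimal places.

Row total (Variant B) = 151; column total (Ignored) = 237; N = 420.
Expected count E = 151 × 237 / 420 = 85.20714.
Contribution = (O − E)²/E = (113 − 85.20714)² / 85.20714 = 9.065.

9.065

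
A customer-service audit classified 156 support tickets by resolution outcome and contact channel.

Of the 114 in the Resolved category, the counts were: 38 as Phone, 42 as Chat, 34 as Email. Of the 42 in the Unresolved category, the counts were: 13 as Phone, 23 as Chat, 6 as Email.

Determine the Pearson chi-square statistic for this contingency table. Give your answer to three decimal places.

Row totals: 114, 42. Column totals: 51, 65, 40. Grand total N = 156.
Expected counts (row total × column total / N):
  Resolved, Phone: 114×51/156 = 37.2692
  Resolved, Chat: 114×65/156 = 47.5000
  Resolved, Email: 114×40/156 = 29.2308
  Unresolved, Phone: 42×51/156 = 13.7308
  Unresolved, Chat: 42×65/156 = 17.5000
  Unresolved, Email: 42×40/156 = 10.7692
Contributions (O − E)²/E:
  (38 − 37.2692)²/37.2692 = 0.0143
  (42 − 47.5000)²/47.5000 = 0.6368
  (34 − 29.2308)²/29.2308 = 0.7781
  (13 − 13.7308)²/13.7308 = 0.0389
  (23 − 17.5000)²/17.5000 = 1.7286
  (6 − 10.7692)²/10.7692 = 2.1121
χ² = 0.0143 + 0.6368 + 0.7781 + 0.0389 + 1.7286 + 2.1121 = 5.309

5.309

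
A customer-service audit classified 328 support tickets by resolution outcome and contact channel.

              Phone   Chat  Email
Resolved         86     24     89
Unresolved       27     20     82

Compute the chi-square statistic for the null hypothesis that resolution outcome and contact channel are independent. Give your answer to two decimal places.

Row totals: 199, 129. Column totals: 113, 44, 171. Grand total N = 328.
Expected counts (row total × column total / N):
  Resolved, Phone: 199×113/328 = 68.558
  Resolved, Chat: 199×44/328 = 26.695
  Resolved, Email: 199×171/328 = 103.747
  Unresolved, Phone: 129×113/328 = 44.442
  Unresolved, Chat: 129×44/328 = 17.305
  Unresolved, Email: 129×171/328 = 67.253
Contributions (O − E)²/E:
  (86 − 68.558)²/68.558 = 4.4375
  (24 − 26.695)²/26.695 = 0.2721
  (89 − 103.747)²/103.747 = 2.0962
  (27 − 44.442)²/44.442 = 6.8454
  (20 − 17.305)²/17.305 = 0.4197
  (82 − 67.253)²/67.253 = 3.2337
χ² = 4.4375 + 0.2721 + 2.0962 + 6.8454 + 0.4197 + 3.2337 = 17.30

17.30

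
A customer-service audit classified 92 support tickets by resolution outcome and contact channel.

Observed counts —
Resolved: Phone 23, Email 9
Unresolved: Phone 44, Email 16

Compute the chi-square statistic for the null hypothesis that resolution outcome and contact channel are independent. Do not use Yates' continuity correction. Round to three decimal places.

Row totals: 32, 60. Column totals: 67, 25. Grand total N = 92.
Expected counts (row total × column total / N):
  Resolved, Phone: 32×67/92 = 23.3043
  Resolved, Email: 32×25/92 = 8.6957
  Unresolved, Phone: 60×67/92 = 43.6957
  Unresolved, Email: 60×25/92 = 16.3043
Contributions (O − E)²/E:
  (23 − 23.3043)²/23.3043 = 0.0040
  (9 − 8.6957)²/8.6957 = 0.0106
  (44 − 43.6957)²/43.6957 = 0.0021
  (16 − 16.3043)²/16.3043 = 0.0057
χ² = 0.0040 + 0.0106 + 0.0021 + 0.0057 = 0.022

0.022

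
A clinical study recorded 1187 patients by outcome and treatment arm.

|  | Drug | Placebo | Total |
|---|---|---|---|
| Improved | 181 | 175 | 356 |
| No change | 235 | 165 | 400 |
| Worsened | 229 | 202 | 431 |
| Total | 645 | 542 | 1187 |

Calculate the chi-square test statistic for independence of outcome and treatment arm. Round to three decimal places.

5.144

Grand total N = 1187.
Expected counts (row total × column total / N):
  Improved, Drug: 356×645/1187 = 193.4457
  Improved, Placebo: 356×542/1187 = 162.5543
  No change, Drug: 400×645/1187 = 217.3547
  No change, Placebo: 400×542/1187 = 182.6453
  Worsened, Drug: 431×645/1187 = 234.1997
  Worsened, Placebo: 431×542/1187 = 196.8003
Contributions (O − E)²/E:
  (181 − 193.4457)²/193.4457 = 0.8007
  (175 − 162.5543)²/162.5543 = 0.9529
  (235 − 217.3547)²/217.3547 = 1.4325
  (165 − 182.6453)²/182.6453 = 1.7047
  (229 − 234.1997)²/234.1997 = 0.1154
  (202 − 196.8003)²/196.8003 = 0.1374
χ² = 0.8007 + 0.9529 + 1.4325 + 1.7047 + 0.1154 + 0.1374 = 5.144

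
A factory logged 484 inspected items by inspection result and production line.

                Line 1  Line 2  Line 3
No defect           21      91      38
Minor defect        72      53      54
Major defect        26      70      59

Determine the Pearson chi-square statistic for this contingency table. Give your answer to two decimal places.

50.39

Row totals: 150, 179, 155. Column totals: 119, 214, 151. Grand total N = 484.
Expected counts (row total × column total / N):
  No defect, Line 1: 150×119/484 = 36.8802
  No defect, Line 2: 150×214/484 = 66.3223
  No defect, Line 3: 150×151/484 = 46.7975
  Minor defect, Line 1: 179×119/484 = 44.0103
  Minor defect, Line 2: 179×214/484 = 79.1446
  Minor defect, Line 3: 179×151/484 = 55.8450
  Major defect, Line 1: 155×119/484 = 38.1095
  Major defect, Line 2: 155×214/484 = 68.5331
  Major defect, Line 3: 155×151/484 = 48.3574
Contributions (O − E)²/E:
  (21 − 36.8802)²/36.8802 = 6.8378
  (91 − 66.3223)²/66.3223 = 9.1823
  (38 − 46.7975)²/46.7975 = 1.6538
  (72 − 44.0103)²/44.0103 = 17.8009
  (53 − 79.1446)²/79.1446 = 8.6366
  (54 − 55.8450)²/55.8450 = 0.0610
  (26 − 38.1095)²/38.1095 = 3.8479
  (70 − 68.5331)²/68.5331 = 0.0314
  (59 − 48.3574)²/48.3574 = 2.3422
χ² = 6.8378 + 9.1823 + 1.6538 + 17.8009 + 8.6366 + 0.0610 + 3.8479 + 0.0314 + 2.3422 = 50.39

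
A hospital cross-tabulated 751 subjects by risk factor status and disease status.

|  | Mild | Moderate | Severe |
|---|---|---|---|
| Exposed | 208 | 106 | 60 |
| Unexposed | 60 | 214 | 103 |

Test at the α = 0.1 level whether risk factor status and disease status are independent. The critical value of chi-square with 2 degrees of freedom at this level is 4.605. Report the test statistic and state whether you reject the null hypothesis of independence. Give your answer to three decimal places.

Row totals: 374, 377. Column totals: 268, 320, 163. Grand total N = 751.
Expected counts (row total × column total / N):
  Exposed, Mild: 374×268/751 = 133.4647
  Exposed, Moderate: 374×320/751 = 159.3609
  Exposed, Severe: 374×163/751 = 81.1744
  Unexposed, Mild: 377×268/751 = 134.5353
  Unexposed, Moderate: 377×320/751 = 160.6391
  Unexposed, Severe: 377×163/751 = 81.8256
Contributions (O − E)²/E:
  (208 − 133.4647)²/133.4647 = 41.6253
  (106 − 159.3609)²/159.3609 = 17.8675
  (60 − 81.1744)²/81.1744 = 5.5234
  (60 − 134.5353)²/134.5353 = 41.2941
  (214 − 160.6391)²/160.6391 = 17.7254
  (103 − 81.8256)²/81.8256 = 5.4794
χ² = 41.6253 + 17.8675 + 5.5234 + 41.2941 + 17.7254 + 5.4794 = 129.515
df = (2−1)(3−1) = 2. Since 129.515 > 4.605, reject the null hypothesis of independence at α = 0.1.

129.515; reject H₀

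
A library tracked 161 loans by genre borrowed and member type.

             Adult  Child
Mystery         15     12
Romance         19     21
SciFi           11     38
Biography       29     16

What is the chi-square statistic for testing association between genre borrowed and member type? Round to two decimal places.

Row totals: 27, 40, 49, 45. Column totals: 74, 87. Grand total N = 161.
Expected counts (row total × column total / N):
  Mystery, Adult: 27×74/161 = 12.4099
  Mystery, Child: 27×87/161 = 14.5901
  Romance, Adult: 40×74/161 = 18.3851
  Romance, Child: 40×87/161 = 21.6149
  SciFi, Adult: 49×74/161 = 22.5217
  SciFi, Child: 49×87/161 = 26.4783
  Biography, Adult: 45×74/161 = 20.6832
  Biography, Child: 45×87/161 = 24.3168
Contributions (O − E)²/E:
  (15 − 12.4099)²/12.4099 = 0.5406
  (12 − 14.5901)²/14.5901 = 0.4598
  (19 − 18.3851)²/18.3851 = 0.0206
  (21 − 21.6149)²/21.6149 = 0.0175
  (11 − 22.5217)²/22.5217 = 5.8943
  (38 − 26.4783)²/26.4783 = 5.0135
  (29 − 20.6832)²/20.6832 = 3.3442
  (16 − 24.3168)²/24.3168 = 2.8445
χ² = 0.5406 + 0.4598 + 0.0206 + 0.0175 + 5.8943 + 5.0135 + 3.3442 + 2.8445 = 18.13

18.13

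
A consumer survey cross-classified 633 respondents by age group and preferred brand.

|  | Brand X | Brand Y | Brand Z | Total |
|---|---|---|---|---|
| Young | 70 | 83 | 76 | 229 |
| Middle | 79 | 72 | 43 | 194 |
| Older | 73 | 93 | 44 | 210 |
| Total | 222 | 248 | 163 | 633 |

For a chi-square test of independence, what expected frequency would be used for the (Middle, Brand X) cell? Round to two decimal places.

Row total (Middle) = 194; column total (Brand X) = 222; grand total N = 633.
Expected count = (row total × column total) / N = 194 × 222 / 633 = 68.04.

68.04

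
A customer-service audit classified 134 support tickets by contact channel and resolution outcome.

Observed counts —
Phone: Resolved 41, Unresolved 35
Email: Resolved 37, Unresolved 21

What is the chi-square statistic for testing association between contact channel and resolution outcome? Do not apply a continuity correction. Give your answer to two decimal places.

Row totals: 76, 58. Column totals: 78, 56. Grand total N = 134.
Expected counts (row total × column total / N):
  Phone, Resolved: 76×78/134 = 44.239
  Phone, Unresolved: 76×56/134 = 31.761
  Email, Resolved: 58×78/134 = 33.761
  Email, Unresolved: 58×56/134 = 24.239
Contributions (O − E)²/E:
  (41 − 44.239)²/44.239 = 0.2371
  (35 − 31.761)²/31.761 = 0.3303
  (37 − 33.761)²/33.761 = 0.3107
  (21 − 24.239)²/24.239 = 0.4328
χ² = 0.2371 + 0.3303 + 0.3107 + 0.4328 = 1.31

1.31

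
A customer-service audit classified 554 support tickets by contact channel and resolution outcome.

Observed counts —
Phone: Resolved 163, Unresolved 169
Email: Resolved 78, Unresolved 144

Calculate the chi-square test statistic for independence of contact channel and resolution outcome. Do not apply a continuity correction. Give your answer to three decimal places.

Row totals: 332, 222. Column totals: 241, 313. Grand total N = 554.
Expected counts (row total × column total / N):
  Phone, Resolved: 332×241/554 = 144.4260
  Phone, Unresolved: 332×313/554 = 187.5740
  Email, Resolved: 222×241/554 = 96.5740
  Email, Unresolved: 222×313/554 = 125.4260
Contributions (O − E)²/E:
  (163 − 144.4260)²/144.4260 = 2.3887
  (169 − 187.5740)²/187.5740 = 1.8392
  (78 − 96.5740)²/96.5740 = 3.5723
  (144 − 125.4260)²/125.4260 = 2.7506
χ² = 2.3887 + 1.8392 + 3.5723 + 2.7506 = 10.551

10.551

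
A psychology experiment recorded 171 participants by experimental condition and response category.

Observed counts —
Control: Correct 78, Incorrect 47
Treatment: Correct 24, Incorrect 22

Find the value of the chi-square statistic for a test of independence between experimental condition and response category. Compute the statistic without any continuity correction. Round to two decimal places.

1.46

Row totals: 125, 46. Column totals: 102, 69. Grand total N = 171.
Expected counts (row total × column total / N):
  Control, Correct: 125×102/171 = 74.561
  Control, Incorrect: 125×69/171 = 50.439
  Treatment, Correct: 46×102/171 = 27.439
  Treatment, Incorrect: 46×69/171 = 18.561
Contributions (O − E)²/E:
  (78 − 74.561)²/74.561 = 0.1586
  (47 − 50.439)²/50.439 = 0.2345
  (24 − 27.439)²/27.439 = 0.4310
  (22 − 18.561)²/18.561 = 0.6372
χ² = 0.1586 + 0.2345 + 0.4310 + 0.6372 = 1.46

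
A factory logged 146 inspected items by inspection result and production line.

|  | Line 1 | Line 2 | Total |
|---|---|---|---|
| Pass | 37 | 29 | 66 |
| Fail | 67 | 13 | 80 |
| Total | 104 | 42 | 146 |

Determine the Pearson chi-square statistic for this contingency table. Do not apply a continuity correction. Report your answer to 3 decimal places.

Grand total N = 146.
Expected counts (row total × column total / N):
  Pass, Line 1: 66×104/146 = 47.0137
  Pass, Line 2: 66×42/146 = 18.9863
  Fail, Line 1: 80×104/146 = 56.9863
  Fail, Line 2: 80×42/146 = 23.0137
Contributions (O − E)²/E:
  (37 − 47.0137)²/47.0137 = 2.1329
  (29 − 18.9863)²/18.9863 = 5.2814
  (67 − 56.9863)²/56.9863 = 1.7596
  (13 − 23.0137)²/23.0137 = 4.3572
χ² = 2.1329 + 5.2814 + 1.7596 + 4.3572 = 13.531

13.531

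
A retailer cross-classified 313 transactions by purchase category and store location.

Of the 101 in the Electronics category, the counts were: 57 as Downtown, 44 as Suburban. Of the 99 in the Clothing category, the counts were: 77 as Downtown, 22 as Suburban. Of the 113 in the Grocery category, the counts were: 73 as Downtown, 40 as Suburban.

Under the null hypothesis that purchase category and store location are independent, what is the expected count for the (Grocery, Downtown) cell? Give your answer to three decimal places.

Row total (Grocery) = 113; column total (Downtown) = 207; grand total N = 313.
Expected count = (row total × column total) / N = 113 × 207 / 313 = 74.732.

74.732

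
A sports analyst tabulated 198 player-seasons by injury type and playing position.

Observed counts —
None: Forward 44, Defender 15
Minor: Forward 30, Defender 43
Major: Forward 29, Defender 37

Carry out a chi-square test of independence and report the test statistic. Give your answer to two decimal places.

Row totals: 59, 73, 66. Column totals: 103, 95. Grand total N = 198.
Expected counts (row total × column total / N):
  None, Forward: 59×103/198 = 30.692
  None, Defender: 59×95/198 = 28.308
  Minor, Forward: 73×103/198 = 37.975
  Minor, Defender: 73×95/198 = 35.025
  Major, Forward: 66×103/198 = 34.333
  Major, Defender: 66×95/198 = 31.667
Contributions (O − E)²/E:
  (44 − 30.692)²/30.692 = 5.7703
  (15 − 28.308)²/28.308 = 6.2563
  (30 − 37.975)²/37.975 = 1.6748
  (43 − 35.025)²/35.025 = 1.8159
  (29 − 34.333)²/34.333 = 0.8284
  (37 − 31.667)²/31.667 = 0.8981
χ² = 5.7703 + 6.2563 + 1.6748 + 1.8159 + 0.8284 + 0.8981 = 17.24

17.24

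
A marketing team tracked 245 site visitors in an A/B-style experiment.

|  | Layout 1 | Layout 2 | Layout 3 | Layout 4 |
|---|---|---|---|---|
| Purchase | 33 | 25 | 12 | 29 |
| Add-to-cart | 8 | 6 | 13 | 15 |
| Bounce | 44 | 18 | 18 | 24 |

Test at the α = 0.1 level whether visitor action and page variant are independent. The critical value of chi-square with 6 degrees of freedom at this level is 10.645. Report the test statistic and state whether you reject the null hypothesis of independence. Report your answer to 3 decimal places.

Row totals: 99, 42, 104. Column totals: 85, 49, 43, 68. Grand total N = 245.
Expected counts (row total × column total / N):
  Purchase, Layout 1: 99×85/245 = 34.3469
  Purchase, Layout 2: 99×49/245 = 19.8000
  Purchase, Layout 3: 99×43/245 = 17.3755
  Purchase, Layout 4: 99×68/245 = 27.4776
  Add-to-cart, Layout 1: 42×85/245 = 14.5714
  Add-to-cart, Layout 2: 42×49/245 = 8.4000
  Add-to-cart, Layout 3: 42×43/245 = 7.3714
  Add-to-cart, Layout 4: 42×68/245 = 11.6571
  Bounce, Layout 1: 104×85/245 = 36.0816
  Bounce, Layout 2: 104×49/245 = 20.8000
  Bounce, Layout 3: 104×43/245 = 18.2531
  Bounce, Layout 4: 104×68/245 = 28.8653
Contributions (O − E)²/E:
  (33 − 34.3469)²/34.3469 = 0.0528
  (25 − 19.8000)²/19.8000 = 1.3657
  (12 − 17.3755)²/17.3755 = 1.6630
  (29 − 27.4776)²/27.4776 = 0.0843
  (8 − 14.5714)²/14.5714 = 2.9636
  (6 − 8.4000)²/8.4000 = 0.6857
  (13 − 7.3714)²/7.3714 = 4.2978
  (15 − 11.6571)²/11.6571 = 0.9586
  (44 − 36.0816)²/36.0816 = 1.7378
  (18 − 20.8000)²/20.8000 = 0.3769
  (18 − 18.2531)²/18.2531 = 0.0035
  (24 − 28.8653)²/28.8653 = 0.8201
χ² = 0.0528 + 1.3657 + 1.6630 + 0.0843 + 2.9636 + 0.6857 + 4.2978 + 0.9586 + 1.7378 + 0.3769 + 0.0035 + 0.8201 = 15.010
df = (3−1)(4−1) = 6. Since 15.010 > 10.645, reject the null hypothesis of independence at α = 0.1.

15.010; reject H₀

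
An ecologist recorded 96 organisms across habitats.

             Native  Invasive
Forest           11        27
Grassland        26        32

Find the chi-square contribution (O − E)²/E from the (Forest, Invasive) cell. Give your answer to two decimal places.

Row total (Forest) = 38; column total (Invasive) = 59; N = 96.
Expected count E = 38 × 59 / 96 = 23.354.
Contribution = (O − E)²/E = (27 − 23.354)² / 23.354 = 0.57.

0.57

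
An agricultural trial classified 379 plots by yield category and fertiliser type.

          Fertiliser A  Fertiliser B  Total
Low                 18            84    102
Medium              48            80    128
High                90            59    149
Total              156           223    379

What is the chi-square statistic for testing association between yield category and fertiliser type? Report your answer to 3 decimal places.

46.773

Grand total N = 379.
Expected counts (row total × column total / N):
  Low, Fertiliser A: 102×156/379 = 41.9842
  Low, Fertiliser B: 102×223/379 = 60.0158
  Medium, Fertiliser A: 128×156/379 = 52.6860
  Medium, Fertiliser B: 128×223/379 = 75.3140
  High, Fertiliser A: 149×156/379 = 61.3298
  High, Fertiliser B: 149×223/379 = 87.6702
Contributions (O − E)²/E:
  (18 − 41.9842)²/41.9842 = 13.7014
  (84 − 60.0158)²/60.0158 = 9.5848
  (48 − 52.6860)²/52.6860 = 0.4168
  (80 − 75.3140)²/75.3140 = 0.2916
  (90 − 61.3298)²/61.3298 = 13.4026
  (59 − 87.6702)²/87.6702 = 9.3758
χ² = 13.7014 + 9.5848 + 0.4168 + 0.2916 + 13.4026 + 9.3758 = 46.773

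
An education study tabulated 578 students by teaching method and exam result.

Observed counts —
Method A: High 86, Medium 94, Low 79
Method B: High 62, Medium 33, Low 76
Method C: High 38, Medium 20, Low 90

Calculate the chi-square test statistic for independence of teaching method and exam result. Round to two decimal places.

Row totals: 259, 171, 148. Column totals: 186, 147, 245. Grand total N = 578.
Expected counts (row total × column total / N):
  Method A, High: 259×186/578 = 83.346
  Method A, Medium: 259×147/578 = 65.870
  Method A, Low: 259×245/578 = 109.784
  Method B, High: 171×186/578 = 55.028
  Method B, Medium: 171×147/578 = 43.490
  Method B, Low: 171×245/578 = 72.483
  Method C, High: 148×186/578 = 47.626
  Method C, Medium: 148×147/578 = 37.640
  Method C, Low: 148×245/578 = 62.734
Contributions (O − E)²/E:
  (86 − 83.346)²/83.346 = 0.0845
  (94 − 65.870)²/65.870 = 12.0130
  (79 − 109.784)²/109.784 = 8.6320
  (62 − 55.028)²/55.028 = 0.8833
  (33 − 43.490)²/43.490 = 2.5302
  (76 − 72.483)²/72.483 = 0.1707
  (38 − 47.626)²/47.626 = 1.9456
  (20 − 37.640)²/37.640 = 8.2670
  (90 − 62.734)²/62.734 = 11.8506
χ² = 0.0845 + 12.0130 + 8.6320 + 0.8833 + 2.5302 + 0.1707 + 1.9456 + 8.2670 + 11.8506 = 46.38

46.38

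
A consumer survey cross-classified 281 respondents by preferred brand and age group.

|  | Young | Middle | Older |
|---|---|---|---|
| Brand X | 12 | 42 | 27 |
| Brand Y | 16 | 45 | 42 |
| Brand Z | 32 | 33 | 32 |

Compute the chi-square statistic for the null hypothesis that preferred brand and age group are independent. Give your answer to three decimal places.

13.788

Row totals: 81, 103, 97. Column totals: 60, 120, 101. Grand total N = 281.
Expected counts (row total × column total / N):
  Brand X, Young: 81×60/281 = 17.29537
  Brand X, Middle: 81×120/281 = 34.59075
  Brand X, Older: 81×101/281 = 29.11388
  Brand Y, Young: 103×60/281 = 21.99288
  Brand Y, Middle: 103×120/281 = 43.98577
  Brand Y, Older: 103×101/281 = 37.02135
  Brand Z, Young: 97×60/281 = 20.71174
  Brand Z, Middle: 97×120/281 = 41.42349
  Brand Z, Older: 97×101/281 = 34.86477
Contributions (O − E)²/E:
  (12 − 17.29537)²/17.29537 = 1.6213
  (42 − 34.59075)²/34.59075 = 1.5870
  (27 − 29.11388)²/29.11388 = 0.1535
  (16 − 21.99288)²/21.99288 = 1.6330
  (45 − 43.98577)²/43.98577 = 0.0234
  (42 − 37.02135)²/37.02135 = 0.6695
  (32 − 20.71174)²/20.71174 = 6.1523
  (33 − 41.42349)²/41.42349 = 1.7129
  (32 − 34.86477)²/34.86477 = 0.2354
χ² = 1.6213 + 1.5870 + 0.1535 + 1.6330 + 0.0234 + 0.6695 + 6.1523 + 1.7129 + 0.2354 = 13.788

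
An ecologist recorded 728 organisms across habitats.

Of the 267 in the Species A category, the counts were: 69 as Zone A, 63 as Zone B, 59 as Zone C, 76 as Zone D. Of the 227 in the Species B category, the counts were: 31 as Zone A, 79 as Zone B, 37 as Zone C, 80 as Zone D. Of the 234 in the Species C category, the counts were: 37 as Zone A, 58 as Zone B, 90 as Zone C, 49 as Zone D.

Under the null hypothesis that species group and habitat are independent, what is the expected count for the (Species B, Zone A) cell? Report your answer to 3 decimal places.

42.718

Row total (Species B) = 227; column total (Zone A) = 137; grand total N = 728.
Expected count = (row total × column total) / N = 227 × 137 / 728 = 42.718.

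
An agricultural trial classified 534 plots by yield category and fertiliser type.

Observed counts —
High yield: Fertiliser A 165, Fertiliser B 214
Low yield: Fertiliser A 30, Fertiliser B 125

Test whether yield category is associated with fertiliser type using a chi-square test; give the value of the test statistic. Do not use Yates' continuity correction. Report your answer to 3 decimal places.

Row totals: 379, 155. Column totals: 195, 339. Grand total N = 534.
Expected counts (row total × column total / N):
  High yield, Fertiliser A: 379×195/534 = 138.3989
  High yield, Fertiliser B: 379×339/534 = 240.6011
  Low yield, Fertiliser A: 155×195/534 = 56.6011
  Low yield, Fertiliser B: 155×339/534 = 98.3989
Contributions (O − E)²/E:
  (165 − 138.3989)²/138.3989 = 5.1129
  (214 − 240.6011)²/240.6011 = 2.9410
  (30 − 56.6011)²/56.6011 = 12.5019
  (125 − 98.3989)²/98.3989 = 7.1913
χ² = 5.1129 + 2.9410 + 12.5019 + 7.1913 = 27.747

27.747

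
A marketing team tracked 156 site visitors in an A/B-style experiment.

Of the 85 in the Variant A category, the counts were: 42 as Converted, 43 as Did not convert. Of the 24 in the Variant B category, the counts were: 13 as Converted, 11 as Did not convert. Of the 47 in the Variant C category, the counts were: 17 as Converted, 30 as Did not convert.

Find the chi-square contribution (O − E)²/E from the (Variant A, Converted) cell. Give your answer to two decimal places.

Row total (Variant A) = 85; column total (Converted) = 72; N = 156.
Expected count E = 85 × 72 / 156 = 39.23077.
Contribution = (O − E)²/E = (42 − 39.23077)² / 39.23077 = 0.20.

0.20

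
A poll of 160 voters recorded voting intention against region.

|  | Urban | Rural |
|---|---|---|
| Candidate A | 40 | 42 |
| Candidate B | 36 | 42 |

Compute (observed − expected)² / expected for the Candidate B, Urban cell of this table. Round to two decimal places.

0.03

Row total (Candidate B) = 78; column total (Urban) = 76; N = 160.
Expected count E = 78 × 76 / 160 = 37.050.
Contribution = (O − E)²/E = (36 − 37.050)² / 37.050 = 0.03.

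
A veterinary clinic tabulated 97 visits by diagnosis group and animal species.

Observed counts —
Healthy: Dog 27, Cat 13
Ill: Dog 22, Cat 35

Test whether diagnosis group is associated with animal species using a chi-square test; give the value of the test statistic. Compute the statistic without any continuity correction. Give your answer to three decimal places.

Row totals: 40, 57. Column totals: 49, 48. Grand total N = 97.
Expected counts (row total × column total / N):
  Healthy, Dog: 40×49/97 = 20.2062
  Healthy, Cat: 40×48/97 = 19.7938
  Ill, Dog: 57×49/97 = 28.7938
  Ill, Cat: 57×48/97 = 28.2062
Contributions (O − E)²/E:
  (27 − 20.2062)²/20.2062 = 2.2842
  (13 − 19.7938)²/19.7938 = 2.3318
  (22 − 28.7938)²/28.7938 = 1.6030
  (35 − 28.2062)²/28.2062 = 1.6364
χ² = 2.2842 + 2.3318 + 1.6030 + 1.6364 = 7.855

7.855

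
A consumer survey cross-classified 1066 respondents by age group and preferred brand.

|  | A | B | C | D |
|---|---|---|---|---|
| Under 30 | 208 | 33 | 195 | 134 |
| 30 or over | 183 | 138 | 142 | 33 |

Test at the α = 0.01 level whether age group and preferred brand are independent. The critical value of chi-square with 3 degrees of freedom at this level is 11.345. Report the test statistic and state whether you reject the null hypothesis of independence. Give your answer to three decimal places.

Row totals: 570, 496. Column totals: 391, 171, 337, 167. Grand total N = 1066.
Expected counts (row total × column total / N):
  Under 30, A: 570×391/1066 = 209.07129
  Under 30, B: 570×171/1066 = 91.43527
  Under 30, C: 570×337/1066 = 180.19700
  Under 30, D: 570×167/1066 = 89.29644
  30 or over, A: 496×391/1066 = 181.92871
  30 or over, B: 496×171/1066 = 79.56473
  30 or over, C: 496×337/1066 = 156.80300
  30 or over, D: 496×167/1066 = 77.70356
Contributions (O − E)²/E:
  (208 − 209.07129)²/209.07129 = 0.0055
  (33 − 91.43527)²/91.43527 = 37.3453
  (195 − 180.19700)²/180.19700 = 1.2161
  (134 − 89.29644)²/89.29644 = 22.3795
  (183 − 181.92871)²/181.92871 = 0.0063
  (138 − 79.56473)²/79.56473 = 42.9170
  (142 − 156.80300)²/156.80300 = 1.3975
  (33 − 77.70356)²/77.70356 = 25.7184
χ² = 0.0055 + 37.3453 + 1.2161 + 22.3795 + 0.0063 + 42.9170 + 1.3975 + 25.7184 = 130.986
df = (2−1)(4−1) = 3. Since 130.986 > 11.345, reject the null hypothesis of independence at α = 0.01.

130.986; reject H₀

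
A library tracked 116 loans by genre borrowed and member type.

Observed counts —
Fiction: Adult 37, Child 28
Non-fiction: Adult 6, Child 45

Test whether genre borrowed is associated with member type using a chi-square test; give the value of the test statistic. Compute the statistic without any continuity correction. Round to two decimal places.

Row totals: 65, 51. Column totals: 43, 73. Grand total N = 116.
Expected counts (row total × column total / N):
  Fiction, Adult: 65×43/116 = 24.095
  Fiction, Child: 65×73/116 = 40.905
  Non-fiction, Adult: 51×43/116 = 18.905
  Non-fiction, Child: 51×73/116 = 32.095
Contributions (O − E)²/E:
  (37 − 24.095)²/24.095 = 6.9118
  (28 − 40.905)²/40.905 = 4.0714
  (6 − 18.905)²/18.905 = 8.8093
  (45 − 32.095)²/32.095 = 5.1889
χ² = 6.9118 + 4.0714 + 8.8093 + 5.1889 = 24.98

24.98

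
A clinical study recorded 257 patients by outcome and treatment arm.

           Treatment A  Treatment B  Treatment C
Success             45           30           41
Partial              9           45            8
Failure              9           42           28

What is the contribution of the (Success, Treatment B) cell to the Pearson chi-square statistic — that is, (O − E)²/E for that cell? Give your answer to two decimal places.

Row total (Success) = 116; column total (Treatment B) = 117; N = 257.
Expected count E = 116 × 117 / 257 = 52.809.
Contribution = (O − E)²/E = (30 − 52.809)² / 52.809 = 9.85.

9.85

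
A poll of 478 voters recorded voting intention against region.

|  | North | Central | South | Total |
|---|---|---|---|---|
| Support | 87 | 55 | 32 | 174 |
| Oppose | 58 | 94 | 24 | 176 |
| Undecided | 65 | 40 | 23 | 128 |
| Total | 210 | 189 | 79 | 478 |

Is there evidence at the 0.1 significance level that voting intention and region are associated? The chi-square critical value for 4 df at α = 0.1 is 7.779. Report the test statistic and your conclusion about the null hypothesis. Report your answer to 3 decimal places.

22.624; reject H₀

Grand total N = 478.
Expected counts (row total × column total / N):
  Support, North: 174×210/478 = 76.4435
  Support, Central: 174×189/478 = 68.7992
  Support, South: 174×79/478 = 28.7573
  Oppose, North: 176×210/478 = 77.3222
  Oppose, Central: 176×189/478 = 69.5900
  Oppose, South: 176×79/478 = 29.0879
  Undecided, North: 128×210/478 = 56.2343
  Undecided, Central: 128×189/478 = 50.6109
  Undecided, South: 128×79/478 = 21.1548
Contributions (O − E)²/E:
  (87 − 76.4435)²/76.4435 = 1.4578
  (55 − 68.7992)²/68.7992 = 2.7677
  (32 − 28.7573)²/28.7573 = 0.3656
  (58 − 77.3222)²/77.3222 = 4.8285
  (94 − 69.5900)²/69.5900 = 8.5623
  (24 − 29.0879)²/29.0879 = 0.8899
  (65 − 56.2343)²/56.2343 = 1.3664
  (40 − 50.6109)²/50.6109 = 2.2246
  (23 − 21.1548)²/21.1548 = 0.1609
χ² = 1.4578 + 2.7677 + 0.3656 + 4.8285 + 8.5623 + 0.8899 + 1.3664 + 2.2246 + 0.1609 = 22.624
df = (3−1)(3−1) = 4. Since 22.624 > 7.779, reject the null hypothesis of independence at α = 0.1.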